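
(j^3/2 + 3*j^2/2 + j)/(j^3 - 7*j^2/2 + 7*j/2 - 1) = j*(j^2 + 3*j + 2)/(2*j^3 - 7*j^2 + 7*j - 2)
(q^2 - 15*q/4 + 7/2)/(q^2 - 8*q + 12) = (q - 7/4)/(q - 6)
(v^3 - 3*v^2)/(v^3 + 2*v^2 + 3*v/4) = 4*v*(v - 3)/(4*v^2 + 8*v + 3)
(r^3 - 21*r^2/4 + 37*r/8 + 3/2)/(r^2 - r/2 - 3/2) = (r^2 - 15*r/4 - 1)/(r + 1)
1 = 1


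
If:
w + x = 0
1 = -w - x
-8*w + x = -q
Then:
No Solution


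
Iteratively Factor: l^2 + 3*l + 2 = (l + 2)*(l + 1)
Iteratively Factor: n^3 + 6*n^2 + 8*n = (n)*(n^2 + 6*n + 8) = n*(n + 4)*(n + 2)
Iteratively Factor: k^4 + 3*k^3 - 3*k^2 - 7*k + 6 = (k - 1)*(k^3 + 4*k^2 + k - 6) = (k - 1)^2*(k^2 + 5*k + 6) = (k - 1)^2*(k + 3)*(k + 2)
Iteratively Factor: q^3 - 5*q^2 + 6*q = (q - 3)*(q^2 - 2*q) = q*(q - 3)*(q - 2)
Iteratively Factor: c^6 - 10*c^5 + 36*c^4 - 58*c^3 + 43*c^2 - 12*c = (c - 1)*(c^5 - 9*c^4 + 27*c^3 - 31*c^2 + 12*c) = (c - 4)*(c - 1)*(c^4 - 5*c^3 + 7*c^2 - 3*c) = (c - 4)*(c - 1)^2*(c^3 - 4*c^2 + 3*c) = (c - 4)*(c - 3)*(c - 1)^2*(c^2 - c) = c*(c - 4)*(c - 3)*(c - 1)^2*(c - 1)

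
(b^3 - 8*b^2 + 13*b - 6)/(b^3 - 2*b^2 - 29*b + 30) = (b - 1)/(b + 5)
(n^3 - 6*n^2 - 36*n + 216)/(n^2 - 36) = n - 6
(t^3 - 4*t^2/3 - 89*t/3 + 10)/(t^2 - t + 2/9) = 3*(t^2 - t - 30)/(3*t - 2)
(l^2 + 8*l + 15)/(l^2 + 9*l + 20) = (l + 3)/(l + 4)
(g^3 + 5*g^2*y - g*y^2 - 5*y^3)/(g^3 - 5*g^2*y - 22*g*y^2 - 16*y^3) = (-g^2 - 4*g*y + 5*y^2)/(-g^2 + 6*g*y + 16*y^2)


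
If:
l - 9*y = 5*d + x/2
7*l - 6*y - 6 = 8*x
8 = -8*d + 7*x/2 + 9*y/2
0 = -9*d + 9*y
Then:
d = 228/1225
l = 4706/1225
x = 3028/1225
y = 228/1225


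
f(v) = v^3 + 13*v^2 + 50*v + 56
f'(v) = 3*v^2 + 26*v + 50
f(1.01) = 120.79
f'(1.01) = 79.32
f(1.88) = 202.59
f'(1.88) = 109.48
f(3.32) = 401.89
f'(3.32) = 169.39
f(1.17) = 133.90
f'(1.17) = 84.53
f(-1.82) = 2.03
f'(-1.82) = 12.62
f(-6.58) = 4.96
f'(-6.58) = 8.81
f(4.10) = 548.45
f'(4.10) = 207.03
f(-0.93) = 19.94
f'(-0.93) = 28.41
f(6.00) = 1040.00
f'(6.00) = 314.00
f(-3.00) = -4.00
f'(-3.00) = -1.00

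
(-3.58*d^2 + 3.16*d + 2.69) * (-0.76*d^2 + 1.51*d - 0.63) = 2.7208*d^4 - 7.8074*d^3 + 4.9826*d^2 + 2.0711*d - 1.6947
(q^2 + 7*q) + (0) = q^2 + 7*q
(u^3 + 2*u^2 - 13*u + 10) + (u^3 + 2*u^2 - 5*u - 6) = 2*u^3 + 4*u^2 - 18*u + 4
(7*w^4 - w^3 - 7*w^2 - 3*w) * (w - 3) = 7*w^5 - 22*w^4 - 4*w^3 + 18*w^2 + 9*w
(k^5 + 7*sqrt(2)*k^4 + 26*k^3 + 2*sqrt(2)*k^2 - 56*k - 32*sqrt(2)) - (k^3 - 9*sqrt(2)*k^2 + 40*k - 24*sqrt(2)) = k^5 + 7*sqrt(2)*k^4 + 25*k^3 + 11*sqrt(2)*k^2 - 96*k - 8*sqrt(2)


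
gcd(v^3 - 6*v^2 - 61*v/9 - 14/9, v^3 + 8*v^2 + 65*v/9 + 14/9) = v^2 + v + 2/9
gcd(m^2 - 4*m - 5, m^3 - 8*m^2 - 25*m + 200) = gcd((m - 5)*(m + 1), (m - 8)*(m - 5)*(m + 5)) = m - 5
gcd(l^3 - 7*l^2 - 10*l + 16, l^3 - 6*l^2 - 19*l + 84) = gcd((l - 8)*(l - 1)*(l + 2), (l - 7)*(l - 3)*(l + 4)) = 1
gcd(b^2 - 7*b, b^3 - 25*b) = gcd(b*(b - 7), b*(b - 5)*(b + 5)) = b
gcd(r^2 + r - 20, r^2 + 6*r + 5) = r + 5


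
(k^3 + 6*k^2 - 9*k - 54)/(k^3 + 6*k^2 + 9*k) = (k^2 + 3*k - 18)/(k*(k + 3))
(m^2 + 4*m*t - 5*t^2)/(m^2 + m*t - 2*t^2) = (m + 5*t)/(m + 2*t)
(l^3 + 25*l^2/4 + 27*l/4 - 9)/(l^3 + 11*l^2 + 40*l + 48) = (l - 3/4)/(l + 4)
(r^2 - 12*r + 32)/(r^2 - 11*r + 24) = (r - 4)/(r - 3)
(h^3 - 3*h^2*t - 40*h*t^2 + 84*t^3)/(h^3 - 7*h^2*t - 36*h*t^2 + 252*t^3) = (-h + 2*t)/(-h + 6*t)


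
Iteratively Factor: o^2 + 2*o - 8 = (o - 2)*(o + 4)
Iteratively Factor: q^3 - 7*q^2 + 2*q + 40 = (q - 4)*(q^2 - 3*q - 10) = (q - 4)*(q + 2)*(q - 5)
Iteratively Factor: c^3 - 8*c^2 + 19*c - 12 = (c - 4)*(c^2 - 4*c + 3) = (c - 4)*(c - 3)*(c - 1)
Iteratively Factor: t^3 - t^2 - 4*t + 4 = (t - 1)*(t^2 - 4) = (t - 1)*(t + 2)*(t - 2)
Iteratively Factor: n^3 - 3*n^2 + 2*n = (n - 2)*(n^2 - n) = (n - 2)*(n - 1)*(n)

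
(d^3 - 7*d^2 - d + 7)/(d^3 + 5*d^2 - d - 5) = (d - 7)/(d + 5)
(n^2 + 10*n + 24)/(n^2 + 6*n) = (n + 4)/n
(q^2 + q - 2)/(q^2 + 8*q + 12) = (q - 1)/(q + 6)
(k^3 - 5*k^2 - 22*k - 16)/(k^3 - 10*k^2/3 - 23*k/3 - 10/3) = 3*(k^2 - 6*k - 16)/(3*k^2 - 13*k - 10)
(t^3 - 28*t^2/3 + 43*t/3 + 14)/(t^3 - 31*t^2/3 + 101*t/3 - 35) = (3*t^2 - 19*t - 14)/(3*t^2 - 22*t + 35)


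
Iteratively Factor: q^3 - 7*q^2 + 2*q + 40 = (q + 2)*(q^2 - 9*q + 20) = (q - 5)*(q + 2)*(q - 4)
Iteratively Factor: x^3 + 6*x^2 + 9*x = (x + 3)*(x^2 + 3*x) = x*(x + 3)*(x + 3)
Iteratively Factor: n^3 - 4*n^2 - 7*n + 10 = (n - 5)*(n^2 + n - 2) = (n - 5)*(n - 1)*(n + 2)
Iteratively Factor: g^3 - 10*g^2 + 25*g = (g - 5)*(g^2 - 5*g) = g*(g - 5)*(g - 5)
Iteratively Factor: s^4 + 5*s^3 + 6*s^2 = (s + 2)*(s^3 + 3*s^2) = s*(s + 2)*(s^2 + 3*s) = s*(s + 2)*(s + 3)*(s)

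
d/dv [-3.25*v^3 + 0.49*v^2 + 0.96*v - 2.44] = -9.75*v^2 + 0.98*v + 0.96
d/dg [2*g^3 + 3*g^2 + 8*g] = 6*g^2 + 6*g + 8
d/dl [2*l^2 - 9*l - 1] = 4*l - 9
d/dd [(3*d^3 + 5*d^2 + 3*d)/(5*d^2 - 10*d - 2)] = (15*d^4 - 60*d^3 - 83*d^2 - 20*d - 6)/(25*d^4 - 100*d^3 + 80*d^2 + 40*d + 4)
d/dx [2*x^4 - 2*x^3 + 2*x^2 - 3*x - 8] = 8*x^3 - 6*x^2 + 4*x - 3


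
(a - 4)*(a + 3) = a^2 - a - 12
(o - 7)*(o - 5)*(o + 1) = o^3 - 11*o^2 + 23*o + 35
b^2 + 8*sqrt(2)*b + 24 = (b + 2*sqrt(2))*(b + 6*sqrt(2))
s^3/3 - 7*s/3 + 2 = (s/3 + 1)*(s - 2)*(s - 1)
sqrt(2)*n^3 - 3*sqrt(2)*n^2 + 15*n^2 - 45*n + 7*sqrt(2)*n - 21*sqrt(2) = (n - 3)*(n + 7*sqrt(2))*(sqrt(2)*n + 1)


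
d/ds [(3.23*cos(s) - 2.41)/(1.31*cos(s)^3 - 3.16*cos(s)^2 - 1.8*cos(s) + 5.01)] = (8.4626*cos(s)^3 - 19.6781*cos(s)^2 + 15.2312*cos(s) - 11.8443)*sin(s)/(1.7161*cos(s)^6 - 8.2792*cos(s)^5 + 5.2696*cos(s)^4 + 24.5022*cos(s)^3 - 28.4232*cos(s)^2 - 18.036*cos(s) + 25.1001)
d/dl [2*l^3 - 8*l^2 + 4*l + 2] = 6*l^2 - 16*l + 4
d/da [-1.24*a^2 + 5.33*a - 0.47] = 5.33 - 2.48*a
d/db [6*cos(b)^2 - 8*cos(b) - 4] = 4*(2 - 3*cos(b))*sin(b)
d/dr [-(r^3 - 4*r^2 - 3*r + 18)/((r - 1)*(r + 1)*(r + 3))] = (-7*r^4 - 4*r^3 + 50*r^2 + 84*r - 27)/(r^6 + 6*r^5 + 7*r^4 - 12*r^3 - 17*r^2 + 6*r + 9)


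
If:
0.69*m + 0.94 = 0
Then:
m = -1.36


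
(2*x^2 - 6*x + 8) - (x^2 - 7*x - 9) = x^2 + x + 17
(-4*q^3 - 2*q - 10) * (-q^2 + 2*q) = 4*q^5 - 8*q^4 + 2*q^3 + 6*q^2 - 20*q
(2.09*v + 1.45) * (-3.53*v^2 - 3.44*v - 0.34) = -7.3777*v^3 - 12.3081*v^2 - 5.6986*v - 0.493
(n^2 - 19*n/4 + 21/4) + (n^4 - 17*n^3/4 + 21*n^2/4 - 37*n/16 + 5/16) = n^4 - 17*n^3/4 + 25*n^2/4 - 113*n/16 + 89/16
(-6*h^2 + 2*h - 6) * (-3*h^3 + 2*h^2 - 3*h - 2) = 18*h^5 - 18*h^4 + 40*h^3 - 6*h^2 + 14*h + 12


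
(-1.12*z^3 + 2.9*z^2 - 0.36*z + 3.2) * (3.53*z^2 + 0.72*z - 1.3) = -3.9536*z^5 + 9.4306*z^4 + 2.2732*z^3 + 7.2668*z^2 + 2.772*z - 4.16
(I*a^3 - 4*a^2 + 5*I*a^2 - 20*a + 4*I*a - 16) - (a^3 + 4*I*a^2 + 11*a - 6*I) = -a^3 + I*a^3 - 4*a^2 + I*a^2 - 31*a + 4*I*a - 16 + 6*I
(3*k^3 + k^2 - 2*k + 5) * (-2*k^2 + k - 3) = -6*k^5 + k^4 - 4*k^3 - 15*k^2 + 11*k - 15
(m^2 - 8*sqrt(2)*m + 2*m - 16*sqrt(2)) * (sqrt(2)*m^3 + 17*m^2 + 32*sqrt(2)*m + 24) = sqrt(2)*m^5 + m^4 + 2*sqrt(2)*m^4 - 104*sqrt(2)*m^3 + 2*m^3 - 488*m^2 - 208*sqrt(2)*m^2 - 976*m - 192*sqrt(2)*m - 384*sqrt(2)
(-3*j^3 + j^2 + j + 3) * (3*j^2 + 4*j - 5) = -9*j^5 - 9*j^4 + 22*j^3 + 8*j^2 + 7*j - 15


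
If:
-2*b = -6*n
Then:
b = 3*n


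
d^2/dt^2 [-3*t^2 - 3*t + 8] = -6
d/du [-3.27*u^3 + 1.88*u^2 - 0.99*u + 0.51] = -9.81*u^2 + 3.76*u - 0.99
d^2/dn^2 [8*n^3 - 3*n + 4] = 48*n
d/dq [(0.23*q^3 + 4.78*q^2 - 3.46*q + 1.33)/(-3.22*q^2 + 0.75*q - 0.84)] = (-0.7406*q^4 + 0.345000000000002*q^3 - 8.1358*q^2 + 0.534800000000001*q + 1.9089)/(10.3684*q^4 - 4.83*q^3 + 5.9721*q^2 - 1.26*q + 0.7056)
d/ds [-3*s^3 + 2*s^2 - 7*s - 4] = -9*s^2 + 4*s - 7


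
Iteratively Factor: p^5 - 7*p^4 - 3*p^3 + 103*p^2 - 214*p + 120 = (p - 1)*(p^4 - 6*p^3 - 9*p^2 + 94*p - 120) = (p - 2)*(p - 1)*(p^3 - 4*p^2 - 17*p + 60) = (p - 3)*(p - 2)*(p - 1)*(p^2 - p - 20) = (p - 3)*(p - 2)*(p - 1)*(p + 4)*(p - 5)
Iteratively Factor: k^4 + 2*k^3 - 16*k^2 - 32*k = (k)*(k^3 + 2*k^2 - 16*k - 32) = k*(k + 4)*(k^2 - 2*k - 8) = k*(k + 2)*(k + 4)*(k - 4)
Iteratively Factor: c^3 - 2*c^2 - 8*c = (c - 4)*(c^2 + 2*c) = (c - 4)*(c + 2)*(c)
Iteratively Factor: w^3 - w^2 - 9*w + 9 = (w - 1)*(w^2 - 9) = (w - 1)*(w + 3)*(w - 3)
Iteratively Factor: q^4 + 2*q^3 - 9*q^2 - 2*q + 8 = (q + 4)*(q^3 - 2*q^2 - q + 2) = (q - 1)*(q + 4)*(q^2 - q - 2) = (q - 2)*(q - 1)*(q + 4)*(q + 1)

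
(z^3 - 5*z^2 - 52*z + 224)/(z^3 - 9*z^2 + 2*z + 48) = (z^2 + 3*z - 28)/(z^2 - z - 6)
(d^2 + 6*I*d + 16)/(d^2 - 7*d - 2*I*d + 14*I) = (d + 8*I)/(d - 7)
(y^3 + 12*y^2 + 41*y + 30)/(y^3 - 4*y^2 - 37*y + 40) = (y^2 + 7*y + 6)/(y^2 - 9*y + 8)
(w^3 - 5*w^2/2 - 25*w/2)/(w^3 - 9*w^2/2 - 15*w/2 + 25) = w/(w - 2)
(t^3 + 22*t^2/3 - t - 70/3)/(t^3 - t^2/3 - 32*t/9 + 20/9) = 3*(t + 7)/(3*t - 2)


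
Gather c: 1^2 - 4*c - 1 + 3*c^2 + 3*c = 3*c^2 - c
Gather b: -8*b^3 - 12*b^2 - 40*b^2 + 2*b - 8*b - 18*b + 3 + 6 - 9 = -8*b^3 - 52*b^2 - 24*b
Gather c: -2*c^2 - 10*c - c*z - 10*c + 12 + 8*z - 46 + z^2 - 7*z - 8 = -2*c^2 + c*(-z - 20) + z^2 + z - 42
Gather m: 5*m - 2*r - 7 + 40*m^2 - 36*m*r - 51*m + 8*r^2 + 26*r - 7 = 40*m^2 + m*(-36*r - 46) + 8*r^2 + 24*r - 14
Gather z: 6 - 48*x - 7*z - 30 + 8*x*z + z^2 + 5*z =-48*x + z^2 + z*(8*x - 2) - 24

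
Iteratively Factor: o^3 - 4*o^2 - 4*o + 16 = (o - 2)*(o^2 - 2*o - 8) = (o - 2)*(o + 2)*(o - 4)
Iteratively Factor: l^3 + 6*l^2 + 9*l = (l)*(l^2 + 6*l + 9) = l*(l + 3)*(l + 3)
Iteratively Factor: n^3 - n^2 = (n)*(n^2 - n) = n*(n - 1)*(n)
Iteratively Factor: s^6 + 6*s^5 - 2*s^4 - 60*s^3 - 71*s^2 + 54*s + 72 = (s + 1)*(s^5 + 5*s^4 - 7*s^3 - 53*s^2 - 18*s + 72) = (s - 1)*(s + 1)*(s^4 + 6*s^3 - s^2 - 54*s - 72) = (s - 3)*(s - 1)*(s + 1)*(s^3 + 9*s^2 + 26*s + 24) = (s - 3)*(s - 1)*(s + 1)*(s + 4)*(s^2 + 5*s + 6) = (s - 3)*(s - 1)*(s + 1)*(s + 3)*(s + 4)*(s + 2)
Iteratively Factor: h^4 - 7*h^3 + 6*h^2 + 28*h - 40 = (h - 2)*(h^3 - 5*h^2 - 4*h + 20) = (h - 5)*(h - 2)*(h^2 - 4) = (h - 5)*(h - 2)*(h + 2)*(h - 2)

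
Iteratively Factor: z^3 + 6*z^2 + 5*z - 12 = (z + 4)*(z^2 + 2*z - 3) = (z - 1)*(z + 4)*(z + 3)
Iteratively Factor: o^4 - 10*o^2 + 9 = (o + 1)*(o^3 - o^2 - 9*o + 9) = (o - 3)*(o + 1)*(o^2 + 2*o - 3) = (o - 3)*(o - 1)*(o + 1)*(o + 3)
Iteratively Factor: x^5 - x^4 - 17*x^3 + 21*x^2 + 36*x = (x + 4)*(x^4 - 5*x^3 + 3*x^2 + 9*x) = (x - 3)*(x + 4)*(x^3 - 2*x^2 - 3*x) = (x - 3)^2*(x + 4)*(x^2 + x) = x*(x - 3)^2*(x + 4)*(x + 1)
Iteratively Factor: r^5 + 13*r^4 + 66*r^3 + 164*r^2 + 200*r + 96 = (r + 3)*(r^4 + 10*r^3 + 36*r^2 + 56*r + 32) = (r + 2)*(r + 3)*(r^3 + 8*r^2 + 20*r + 16) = (r + 2)^2*(r + 3)*(r^2 + 6*r + 8) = (r + 2)^2*(r + 3)*(r + 4)*(r + 2)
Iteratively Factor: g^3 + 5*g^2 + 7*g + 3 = (g + 1)*(g^2 + 4*g + 3) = (g + 1)^2*(g + 3)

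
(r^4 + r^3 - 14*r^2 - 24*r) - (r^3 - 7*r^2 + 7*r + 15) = r^4 - 7*r^2 - 31*r - 15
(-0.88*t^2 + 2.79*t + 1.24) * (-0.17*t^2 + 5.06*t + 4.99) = 0.1496*t^4 - 4.9271*t^3 + 9.5154*t^2 + 20.1965*t + 6.1876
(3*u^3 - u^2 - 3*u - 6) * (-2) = -6*u^3 + 2*u^2 + 6*u + 12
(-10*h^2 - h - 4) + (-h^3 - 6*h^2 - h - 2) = -h^3 - 16*h^2 - 2*h - 6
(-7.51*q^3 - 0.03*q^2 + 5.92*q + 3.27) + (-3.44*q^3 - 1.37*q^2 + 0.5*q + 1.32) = -10.95*q^3 - 1.4*q^2 + 6.42*q + 4.59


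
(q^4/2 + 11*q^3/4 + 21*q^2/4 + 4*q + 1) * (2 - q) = -q^5/2 - 7*q^4/4 + q^3/4 + 13*q^2/2 + 7*q + 2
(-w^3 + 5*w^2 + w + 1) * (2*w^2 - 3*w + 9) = -2*w^5 + 13*w^4 - 22*w^3 + 44*w^2 + 6*w + 9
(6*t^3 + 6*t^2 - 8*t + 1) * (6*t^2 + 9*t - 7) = 36*t^5 + 90*t^4 - 36*t^3 - 108*t^2 + 65*t - 7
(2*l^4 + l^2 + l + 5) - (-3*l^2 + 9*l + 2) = 2*l^4 + 4*l^2 - 8*l + 3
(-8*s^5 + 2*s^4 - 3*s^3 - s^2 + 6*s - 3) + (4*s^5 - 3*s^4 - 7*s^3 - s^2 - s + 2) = -4*s^5 - s^4 - 10*s^3 - 2*s^2 + 5*s - 1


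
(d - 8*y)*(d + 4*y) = d^2 - 4*d*y - 32*y^2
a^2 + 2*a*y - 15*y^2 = (a - 3*y)*(a + 5*y)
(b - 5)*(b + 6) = b^2 + b - 30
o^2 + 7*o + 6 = (o + 1)*(o + 6)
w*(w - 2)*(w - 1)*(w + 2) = w^4 - w^3 - 4*w^2 + 4*w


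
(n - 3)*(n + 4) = n^2 + n - 12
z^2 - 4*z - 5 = (z - 5)*(z + 1)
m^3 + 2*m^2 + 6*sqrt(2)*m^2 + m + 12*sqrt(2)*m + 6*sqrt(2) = (m + 1)^2*(m + 6*sqrt(2))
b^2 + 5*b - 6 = (b - 1)*(b + 6)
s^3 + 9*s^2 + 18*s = s*(s + 3)*(s + 6)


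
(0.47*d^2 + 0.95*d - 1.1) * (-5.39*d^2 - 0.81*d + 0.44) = -2.5333*d^4 - 5.5012*d^3 + 5.3663*d^2 + 1.309*d - 0.484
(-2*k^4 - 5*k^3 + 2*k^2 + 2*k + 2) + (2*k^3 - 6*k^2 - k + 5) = -2*k^4 - 3*k^3 - 4*k^2 + k + 7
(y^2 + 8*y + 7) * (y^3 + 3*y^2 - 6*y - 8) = y^5 + 11*y^4 + 25*y^3 - 35*y^2 - 106*y - 56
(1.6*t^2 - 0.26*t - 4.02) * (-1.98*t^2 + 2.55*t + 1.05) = -3.168*t^4 + 4.5948*t^3 + 8.9766*t^2 - 10.524*t - 4.221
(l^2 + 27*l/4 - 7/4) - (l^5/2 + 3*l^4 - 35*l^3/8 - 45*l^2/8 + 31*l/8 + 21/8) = -l^5/2 - 3*l^4 + 35*l^3/8 + 53*l^2/8 + 23*l/8 - 35/8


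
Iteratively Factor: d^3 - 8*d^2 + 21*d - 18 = (d - 3)*(d^2 - 5*d + 6) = (d - 3)^2*(d - 2)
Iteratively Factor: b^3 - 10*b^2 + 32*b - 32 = (b - 4)*(b^2 - 6*b + 8) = (b - 4)^2*(b - 2)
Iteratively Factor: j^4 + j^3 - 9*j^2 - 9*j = (j)*(j^3 + j^2 - 9*j - 9) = j*(j - 3)*(j^2 + 4*j + 3) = j*(j - 3)*(j + 3)*(j + 1)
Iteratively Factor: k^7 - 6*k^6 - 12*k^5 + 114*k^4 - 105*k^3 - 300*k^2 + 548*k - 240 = (k + 2)*(k^6 - 8*k^5 + 4*k^4 + 106*k^3 - 317*k^2 + 334*k - 120) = (k - 2)*(k + 2)*(k^5 - 6*k^4 - 8*k^3 + 90*k^2 - 137*k + 60) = (k - 2)*(k + 2)*(k + 4)*(k^4 - 10*k^3 + 32*k^2 - 38*k + 15) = (k - 2)*(k - 1)*(k + 2)*(k + 4)*(k^3 - 9*k^2 + 23*k - 15) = (k - 5)*(k - 2)*(k - 1)*(k + 2)*(k + 4)*(k^2 - 4*k + 3) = (k - 5)*(k - 3)*(k - 2)*(k - 1)*(k + 2)*(k + 4)*(k - 1)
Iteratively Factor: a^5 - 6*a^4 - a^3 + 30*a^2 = (a - 5)*(a^4 - a^3 - 6*a^2) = (a - 5)*(a + 2)*(a^3 - 3*a^2) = a*(a - 5)*(a + 2)*(a^2 - 3*a) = a*(a - 5)*(a - 3)*(a + 2)*(a)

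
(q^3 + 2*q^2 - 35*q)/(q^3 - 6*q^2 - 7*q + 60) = q*(q + 7)/(q^2 - q - 12)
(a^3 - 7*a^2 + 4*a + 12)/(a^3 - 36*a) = (a^2 - a - 2)/(a*(a + 6))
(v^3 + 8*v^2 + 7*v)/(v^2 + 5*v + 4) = v*(v + 7)/(v + 4)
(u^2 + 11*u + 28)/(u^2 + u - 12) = (u + 7)/(u - 3)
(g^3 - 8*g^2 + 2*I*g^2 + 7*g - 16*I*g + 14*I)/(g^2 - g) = g - 7 + 2*I - 14*I/g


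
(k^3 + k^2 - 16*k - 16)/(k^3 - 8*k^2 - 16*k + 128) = (k + 1)/(k - 8)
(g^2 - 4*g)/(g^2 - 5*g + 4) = g/(g - 1)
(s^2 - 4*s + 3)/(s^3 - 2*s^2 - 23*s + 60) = (s - 1)/(s^2 + s - 20)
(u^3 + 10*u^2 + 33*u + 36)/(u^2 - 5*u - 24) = (u^2 + 7*u + 12)/(u - 8)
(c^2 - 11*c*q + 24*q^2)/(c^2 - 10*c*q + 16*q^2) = (-c + 3*q)/(-c + 2*q)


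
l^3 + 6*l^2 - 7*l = l*(l - 1)*(l + 7)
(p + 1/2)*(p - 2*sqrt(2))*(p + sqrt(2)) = p^3 - sqrt(2)*p^2 + p^2/2 - 4*p - sqrt(2)*p/2 - 2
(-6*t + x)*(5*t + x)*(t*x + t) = -30*t^3*x - 30*t^3 - t^2*x^2 - t^2*x + t*x^3 + t*x^2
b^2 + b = b*(b + 1)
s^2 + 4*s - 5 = (s - 1)*(s + 5)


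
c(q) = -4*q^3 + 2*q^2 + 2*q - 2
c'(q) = -12*q^2 + 4*q + 2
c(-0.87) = 0.41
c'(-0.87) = -10.56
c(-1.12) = 3.89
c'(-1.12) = -17.53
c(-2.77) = 92.82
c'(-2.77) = -101.15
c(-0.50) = -2.00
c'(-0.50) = -3.00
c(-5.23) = 614.47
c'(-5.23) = -347.15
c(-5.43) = 686.52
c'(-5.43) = -373.54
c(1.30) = -4.81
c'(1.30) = -13.08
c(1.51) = -8.19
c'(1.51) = -19.32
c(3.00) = -86.00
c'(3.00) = -94.00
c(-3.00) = 118.00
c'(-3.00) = -118.00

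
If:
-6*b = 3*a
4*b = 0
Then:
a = 0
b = 0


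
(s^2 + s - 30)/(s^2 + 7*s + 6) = (s - 5)/(s + 1)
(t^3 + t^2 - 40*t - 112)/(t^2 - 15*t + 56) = (t^2 + 8*t + 16)/(t - 8)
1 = 1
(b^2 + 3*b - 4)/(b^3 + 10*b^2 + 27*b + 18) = (b^2 + 3*b - 4)/(b^3 + 10*b^2 + 27*b + 18)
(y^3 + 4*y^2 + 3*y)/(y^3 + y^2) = (y + 3)/y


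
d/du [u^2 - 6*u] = 2*u - 6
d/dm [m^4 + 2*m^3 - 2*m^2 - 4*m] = 4*m^3 + 6*m^2 - 4*m - 4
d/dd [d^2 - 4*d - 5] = 2*d - 4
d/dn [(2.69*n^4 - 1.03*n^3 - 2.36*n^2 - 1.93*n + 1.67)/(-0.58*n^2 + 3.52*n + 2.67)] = (-3.1204*n^5 + 29.0038*n^4 + 21.478*n^3 - 17.6769*n^2 - 10.6652*n - 11.0315)/(0.3364*n^4 - 4.0832*n^3 + 9.2932*n^2 + 18.7968*n + 7.1289)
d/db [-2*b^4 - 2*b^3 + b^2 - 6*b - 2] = -8*b^3 - 6*b^2 + 2*b - 6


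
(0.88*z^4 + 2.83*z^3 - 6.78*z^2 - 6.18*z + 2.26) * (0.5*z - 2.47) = 0.44*z^5 - 0.7586*z^4 - 10.3801*z^3 + 13.6566*z^2 + 16.3946*z - 5.5822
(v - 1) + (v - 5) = 2*v - 6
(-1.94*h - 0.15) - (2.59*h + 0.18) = -4.53*h - 0.33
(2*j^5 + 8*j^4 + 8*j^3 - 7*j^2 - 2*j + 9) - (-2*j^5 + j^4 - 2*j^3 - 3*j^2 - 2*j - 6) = 4*j^5 + 7*j^4 + 10*j^3 - 4*j^2 + 15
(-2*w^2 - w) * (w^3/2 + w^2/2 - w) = -w^5 - 3*w^4/2 + 3*w^3/2 + w^2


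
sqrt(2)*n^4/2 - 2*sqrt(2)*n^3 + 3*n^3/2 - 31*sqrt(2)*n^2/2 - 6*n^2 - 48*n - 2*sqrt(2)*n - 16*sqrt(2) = (n - 8)*(n + 4)*(n + sqrt(2)/2)*(sqrt(2)*n/2 + 1)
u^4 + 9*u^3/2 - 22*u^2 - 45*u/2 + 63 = (u - 3)*(u - 3/2)*(u + 2)*(u + 7)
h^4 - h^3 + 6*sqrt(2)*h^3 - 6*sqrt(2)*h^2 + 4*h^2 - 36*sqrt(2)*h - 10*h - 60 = (h - 3)*(h + 2)*(h + sqrt(2))*(h + 5*sqrt(2))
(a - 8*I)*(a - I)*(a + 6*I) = a^3 - 3*I*a^2 + 46*a - 48*I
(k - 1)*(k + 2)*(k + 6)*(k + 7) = k^4 + 14*k^3 + 53*k^2 + 16*k - 84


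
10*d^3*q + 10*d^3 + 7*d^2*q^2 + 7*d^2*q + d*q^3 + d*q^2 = (2*d + q)*(5*d + q)*(d*q + d)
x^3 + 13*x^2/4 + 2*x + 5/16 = (x + 1/4)*(x + 1/2)*(x + 5/2)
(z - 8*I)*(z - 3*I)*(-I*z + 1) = -I*z^3 - 10*z^2 + 13*I*z - 24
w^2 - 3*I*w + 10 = (w - 5*I)*(w + 2*I)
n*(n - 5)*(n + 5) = n^3 - 25*n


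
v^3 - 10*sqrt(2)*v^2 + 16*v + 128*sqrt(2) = (v - 8*sqrt(2))*(v - 4*sqrt(2))*(v + 2*sqrt(2))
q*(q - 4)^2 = q^3 - 8*q^2 + 16*q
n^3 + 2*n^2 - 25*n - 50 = (n - 5)*(n + 2)*(n + 5)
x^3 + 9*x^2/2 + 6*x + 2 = (x + 1/2)*(x + 2)^2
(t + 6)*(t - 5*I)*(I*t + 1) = I*t^3 + 6*t^2 + 6*I*t^2 + 36*t - 5*I*t - 30*I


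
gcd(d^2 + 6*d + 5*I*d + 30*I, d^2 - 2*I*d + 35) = d + 5*I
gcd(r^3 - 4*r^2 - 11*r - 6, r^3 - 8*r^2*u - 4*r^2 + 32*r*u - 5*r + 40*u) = r + 1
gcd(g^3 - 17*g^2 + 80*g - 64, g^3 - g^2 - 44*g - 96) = g - 8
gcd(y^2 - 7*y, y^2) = y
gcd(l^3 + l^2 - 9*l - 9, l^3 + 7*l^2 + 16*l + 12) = l + 3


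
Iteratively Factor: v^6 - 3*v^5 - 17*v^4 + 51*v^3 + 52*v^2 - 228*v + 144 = (v + 3)*(v^5 - 6*v^4 + v^3 + 48*v^2 - 92*v + 48) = (v - 4)*(v + 3)*(v^4 - 2*v^3 - 7*v^2 + 20*v - 12) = (v - 4)*(v - 2)*(v + 3)*(v^3 - 7*v + 6) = (v - 4)*(v - 2)^2*(v + 3)*(v^2 + 2*v - 3) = (v - 4)*(v - 2)^2*(v + 3)^2*(v - 1)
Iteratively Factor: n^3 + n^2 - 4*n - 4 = (n + 1)*(n^2 - 4) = (n + 1)*(n + 2)*(n - 2)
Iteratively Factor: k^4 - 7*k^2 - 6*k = (k)*(k^3 - 7*k - 6) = k*(k - 3)*(k^2 + 3*k + 2) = k*(k - 3)*(k + 2)*(k + 1)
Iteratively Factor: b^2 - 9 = (b - 3)*(b + 3)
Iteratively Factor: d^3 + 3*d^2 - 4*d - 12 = (d + 2)*(d^2 + d - 6) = (d - 2)*(d + 2)*(d + 3)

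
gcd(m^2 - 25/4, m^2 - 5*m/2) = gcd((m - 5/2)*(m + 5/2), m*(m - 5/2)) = m - 5/2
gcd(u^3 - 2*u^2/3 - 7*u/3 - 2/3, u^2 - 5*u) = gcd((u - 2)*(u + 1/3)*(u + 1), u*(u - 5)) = 1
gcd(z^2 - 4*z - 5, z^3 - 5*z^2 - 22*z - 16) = z + 1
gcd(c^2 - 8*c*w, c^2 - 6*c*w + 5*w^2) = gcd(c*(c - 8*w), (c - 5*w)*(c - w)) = 1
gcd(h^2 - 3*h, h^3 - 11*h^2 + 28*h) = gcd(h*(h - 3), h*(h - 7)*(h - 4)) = h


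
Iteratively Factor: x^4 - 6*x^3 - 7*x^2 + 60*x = (x - 5)*(x^3 - x^2 - 12*x) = (x - 5)*(x + 3)*(x^2 - 4*x) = x*(x - 5)*(x + 3)*(x - 4)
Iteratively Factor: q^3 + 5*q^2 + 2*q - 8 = (q + 4)*(q^2 + q - 2) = (q + 2)*(q + 4)*(q - 1)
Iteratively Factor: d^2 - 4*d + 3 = (d - 1)*(d - 3)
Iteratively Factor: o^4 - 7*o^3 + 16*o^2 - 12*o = (o - 2)*(o^3 - 5*o^2 + 6*o) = (o - 3)*(o - 2)*(o^2 - 2*o) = o*(o - 3)*(o - 2)*(o - 2)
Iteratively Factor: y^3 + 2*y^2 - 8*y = (y - 2)*(y^2 + 4*y) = y*(y - 2)*(y + 4)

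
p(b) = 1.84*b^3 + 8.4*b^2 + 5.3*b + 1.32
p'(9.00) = 603.62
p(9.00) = 2070.78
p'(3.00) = 105.38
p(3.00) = 142.50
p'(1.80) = 53.42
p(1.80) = 48.81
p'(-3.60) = 16.36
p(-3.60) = 5.26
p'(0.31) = 11.04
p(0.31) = 3.83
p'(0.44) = 13.76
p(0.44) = 5.43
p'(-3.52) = 14.56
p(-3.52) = 6.49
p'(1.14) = 31.63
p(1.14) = 21.00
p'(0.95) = 26.24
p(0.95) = 15.51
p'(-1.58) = -7.46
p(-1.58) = 6.66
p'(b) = 5.52*b^2 + 16.8*b + 5.3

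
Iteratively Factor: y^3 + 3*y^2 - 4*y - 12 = (y + 3)*(y^2 - 4) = (y - 2)*(y + 3)*(y + 2)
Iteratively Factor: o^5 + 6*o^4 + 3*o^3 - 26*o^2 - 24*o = (o + 1)*(o^4 + 5*o^3 - 2*o^2 - 24*o) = (o + 1)*(o + 3)*(o^3 + 2*o^2 - 8*o) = (o + 1)*(o + 3)*(o + 4)*(o^2 - 2*o) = (o - 2)*(o + 1)*(o + 3)*(o + 4)*(o)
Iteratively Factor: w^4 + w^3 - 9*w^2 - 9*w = (w + 1)*(w^3 - 9*w) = w*(w + 1)*(w^2 - 9) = w*(w + 1)*(w + 3)*(w - 3)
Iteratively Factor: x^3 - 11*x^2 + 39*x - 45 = (x - 3)*(x^2 - 8*x + 15) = (x - 3)^2*(x - 5)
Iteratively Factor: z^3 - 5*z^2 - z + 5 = (z - 5)*(z^2 - 1) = (z - 5)*(z + 1)*(z - 1)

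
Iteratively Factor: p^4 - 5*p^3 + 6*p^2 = (p)*(p^3 - 5*p^2 + 6*p) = p*(p - 2)*(p^2 - 3*p) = p^2*(p - 2)*(p - 3)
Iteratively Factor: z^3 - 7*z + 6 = (z + 3)*(z^2 - 3*z + 2) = (z - 1)*(z + 3)*(z - 2)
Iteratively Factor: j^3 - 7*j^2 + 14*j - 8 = (j - 2)*(j^2 - 5*j + 4) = (j - 4)*(j - 2)*(j - 1)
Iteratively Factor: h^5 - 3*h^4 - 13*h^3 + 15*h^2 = (h - 5)*(h^4 + 2*h^3 - 3*h^2) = (h - 5)*(h + 3)*(h^3 - h^2) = (h - 5)*(h - 1)*(h + 3)*(h^2) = h*(h - 5)*(h - 1)*(h + 3)*(h)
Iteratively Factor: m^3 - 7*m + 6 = (m - 1)*(m^2 + m - 6) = (m - 2)*(m - 1)*(m + 3)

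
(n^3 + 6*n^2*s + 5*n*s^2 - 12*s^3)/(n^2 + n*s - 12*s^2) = (-n^2 - 2*n*s + 3*s^2)/(-n + 3*s)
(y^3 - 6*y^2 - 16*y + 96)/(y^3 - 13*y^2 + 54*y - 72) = (y + 4)/(y - 3)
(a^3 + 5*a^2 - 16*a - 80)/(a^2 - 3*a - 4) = (a^2 + 9*a + 20)/(a + 1)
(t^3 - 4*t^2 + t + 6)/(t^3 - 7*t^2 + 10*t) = (t^2 - 2*t - 3)/(t*(t - 5))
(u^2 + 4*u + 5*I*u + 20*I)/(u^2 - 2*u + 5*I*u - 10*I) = (u + 4)/(u - 2)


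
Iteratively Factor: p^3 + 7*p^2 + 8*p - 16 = (p + 4)*(p^2 + 3*p - 4) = (p - 1)*(p + 4)*(p + 4)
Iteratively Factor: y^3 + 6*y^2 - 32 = (y + 4)*(y^2 + 2*y - 8) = (y - 2)*(y + 4)*(y + 4)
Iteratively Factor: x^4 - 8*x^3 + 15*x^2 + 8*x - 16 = (x - 4)*(x^3 - 4*x^2 - x + 4) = (x - 4)^2*(x^2 - 1) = (x - 4)^2*(x + 1)*(x - 1)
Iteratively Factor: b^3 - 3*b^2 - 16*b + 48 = (b - 3)*(b^2 - 16) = (b - 4)*(b - 3)*(b + 4)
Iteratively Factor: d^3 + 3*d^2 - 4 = (d + 2)*(d^2 + d - 2) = (d - 1)*(d + 2)*(d + 2)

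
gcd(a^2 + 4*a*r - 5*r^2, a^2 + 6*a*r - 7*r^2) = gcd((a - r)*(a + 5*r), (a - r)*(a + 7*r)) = -a + r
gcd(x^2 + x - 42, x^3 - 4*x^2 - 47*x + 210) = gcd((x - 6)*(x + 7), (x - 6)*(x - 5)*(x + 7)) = x^2 + x - 42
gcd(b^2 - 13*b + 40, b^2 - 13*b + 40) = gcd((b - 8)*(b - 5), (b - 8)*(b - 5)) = b^2 - 13*b + 40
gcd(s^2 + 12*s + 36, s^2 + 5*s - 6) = s + 6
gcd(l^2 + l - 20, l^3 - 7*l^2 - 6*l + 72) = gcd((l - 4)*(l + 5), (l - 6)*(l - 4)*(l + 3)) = l - 4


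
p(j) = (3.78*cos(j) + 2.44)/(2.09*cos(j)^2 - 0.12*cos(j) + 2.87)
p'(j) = (4.18*sin(j)*cos(j) - 0.12*sin(j))*(3.78*cos(j) + 2.44)/(2.09*cos(j)^2 - 0.12*cos(j) + 2.87)^2 - 3.78*sin(j)/(2.09*cos(j)^2 - 0.12*cos(j) + 2.87) = (7.9002*cos(j)^2 + 10.1992*cos(j) - 11.1414)*sin(j)/(4.3681*cos(j)^4 - 0.5016*cos(j)^3 + 12.011*cos(j)^2 - 0.6888*cos(j) + 8.2369)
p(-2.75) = -0.22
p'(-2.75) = 0.23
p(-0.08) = 1.29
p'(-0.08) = -0.02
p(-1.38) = 1.08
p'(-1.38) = 1.03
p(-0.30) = 1.30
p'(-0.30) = -0.08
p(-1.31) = 1.15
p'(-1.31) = 0.87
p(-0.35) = 1.30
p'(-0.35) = -0.09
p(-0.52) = 1.32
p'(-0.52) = -0.10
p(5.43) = 1.33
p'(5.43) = 0.06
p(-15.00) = -0.10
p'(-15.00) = 0.54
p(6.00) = 1.30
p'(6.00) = -0.08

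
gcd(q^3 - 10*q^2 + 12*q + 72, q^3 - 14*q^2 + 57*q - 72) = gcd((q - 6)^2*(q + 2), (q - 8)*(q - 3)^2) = 1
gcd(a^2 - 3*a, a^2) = a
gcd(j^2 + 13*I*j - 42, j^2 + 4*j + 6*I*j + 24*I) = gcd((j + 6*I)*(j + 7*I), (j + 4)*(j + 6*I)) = j + 6*I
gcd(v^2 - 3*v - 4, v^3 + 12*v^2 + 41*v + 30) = v + 1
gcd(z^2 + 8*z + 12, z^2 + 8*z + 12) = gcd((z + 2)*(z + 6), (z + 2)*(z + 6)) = z^2 + 8*z + 12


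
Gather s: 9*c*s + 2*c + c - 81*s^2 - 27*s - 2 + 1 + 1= 3*c - 81*s^2 + s*(9*c - 27)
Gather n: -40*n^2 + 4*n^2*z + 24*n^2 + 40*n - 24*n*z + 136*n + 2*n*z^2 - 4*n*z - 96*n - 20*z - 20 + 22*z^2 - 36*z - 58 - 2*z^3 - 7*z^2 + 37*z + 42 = n^2*(4*z - 16) + n*(2*z^2 - 28*z + 80) - 2*z^3 + 15*z^2 - 19*z - 36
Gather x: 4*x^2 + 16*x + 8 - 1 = 4*x^2 + 16*x + 7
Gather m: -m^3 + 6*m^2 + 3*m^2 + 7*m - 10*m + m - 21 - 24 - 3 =-m^3 + 9*m^2 - 2*m - 48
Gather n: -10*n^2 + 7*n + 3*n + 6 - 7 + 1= -10*n^2 + 10*n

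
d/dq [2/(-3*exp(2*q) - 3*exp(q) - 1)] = (12*exp(q) + 6)*exp(q)/(3*exp(2*q) + 3*exp(q) + 1)^2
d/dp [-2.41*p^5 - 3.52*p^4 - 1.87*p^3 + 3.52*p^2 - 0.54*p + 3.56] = -12.05*p^4 - 14.08*p^3 - 5.61*p^2 + 7.04*p - 0.54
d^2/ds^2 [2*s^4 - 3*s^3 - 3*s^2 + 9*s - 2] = 24*s^2 - 18*s - 6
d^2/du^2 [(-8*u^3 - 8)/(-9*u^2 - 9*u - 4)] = 48*(15*u^3 + 117*u^2 + 97*u + 15)/(729*u^6 + 2187*u^5 + 3159*u^4 + 2673*u^3 + 1404*u^2 + 432*u + 64)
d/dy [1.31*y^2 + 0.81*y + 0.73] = 2.62*y + 0.81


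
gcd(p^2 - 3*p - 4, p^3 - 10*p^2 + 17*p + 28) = p^2 - 3*p - 4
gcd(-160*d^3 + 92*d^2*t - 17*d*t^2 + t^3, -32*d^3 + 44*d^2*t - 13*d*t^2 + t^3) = 32*d^2 - 12*d*t + t^2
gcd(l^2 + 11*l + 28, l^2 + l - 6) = 1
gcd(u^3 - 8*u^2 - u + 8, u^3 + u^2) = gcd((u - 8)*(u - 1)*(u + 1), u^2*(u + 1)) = u + 1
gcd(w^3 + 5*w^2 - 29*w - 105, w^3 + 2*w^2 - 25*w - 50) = w - 5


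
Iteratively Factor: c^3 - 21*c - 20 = (c - 5)*(c^2 + 5*c + 4) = (c - 5)*(c + 4)*(c + 1)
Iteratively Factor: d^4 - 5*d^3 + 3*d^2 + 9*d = (d)*(d^3 - 5*d^2 + 3*d + 9) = d*(d + 1)*(d^2 - 6*d + 9) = d*(d - 3)*(d + 1)*(d - 3)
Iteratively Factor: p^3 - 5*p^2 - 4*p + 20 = (p - 5)*(p^2 - 4) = (p - 5)*(p - 2)*(p + 2)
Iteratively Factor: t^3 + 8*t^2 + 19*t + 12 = (t + 1)*(t^2 + 7*t + 12) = (t + 1)*(t + 3)*(t + 4)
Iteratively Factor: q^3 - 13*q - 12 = (q - 4)*(q^2 + 4*q + 3) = (q - 4)*(q + 3)*(q + 1)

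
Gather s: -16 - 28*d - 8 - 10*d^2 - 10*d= -10*d^2 - 38*d - 24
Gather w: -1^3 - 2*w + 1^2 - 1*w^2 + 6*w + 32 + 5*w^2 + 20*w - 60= 4*w^2 + 24*w - 28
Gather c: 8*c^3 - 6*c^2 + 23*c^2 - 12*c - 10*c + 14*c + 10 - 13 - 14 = 8*c^3 + 17*c^2 - 8*c - 17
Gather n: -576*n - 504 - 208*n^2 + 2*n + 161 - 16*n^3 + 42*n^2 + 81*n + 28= -16*n^3 - 166*n^2 - 493*n - 315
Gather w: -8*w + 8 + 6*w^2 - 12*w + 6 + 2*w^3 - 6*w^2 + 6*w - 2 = 2*w^3 - 14*w + 12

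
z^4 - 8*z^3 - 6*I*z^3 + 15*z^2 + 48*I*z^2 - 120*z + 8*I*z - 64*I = (z - 8)*(z - 8*I)*(z + I)^2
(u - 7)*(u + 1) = u^2 - 6*u - 7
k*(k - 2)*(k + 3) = k^3 + k^2 - 6*k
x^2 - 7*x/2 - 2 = (x - 4)*(x + 1/2)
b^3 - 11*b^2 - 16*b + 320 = (b - 8)^2*(b + 5)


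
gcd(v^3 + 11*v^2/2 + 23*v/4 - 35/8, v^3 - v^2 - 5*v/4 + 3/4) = v - 1/2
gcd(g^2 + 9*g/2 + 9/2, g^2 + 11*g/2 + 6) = g + 3/2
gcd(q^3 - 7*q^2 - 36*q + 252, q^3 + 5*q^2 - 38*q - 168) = q - 6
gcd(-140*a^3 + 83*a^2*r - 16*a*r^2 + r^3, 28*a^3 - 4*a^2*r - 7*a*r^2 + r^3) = -7*a + r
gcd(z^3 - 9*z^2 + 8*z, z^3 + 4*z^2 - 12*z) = z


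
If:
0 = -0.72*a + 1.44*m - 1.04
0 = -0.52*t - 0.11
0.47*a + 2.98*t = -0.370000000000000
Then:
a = 0.55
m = 1.00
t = -0.21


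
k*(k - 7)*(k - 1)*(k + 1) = k^4 - 7*k^3 - k^2 + 7*k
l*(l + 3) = l^2 + 3*l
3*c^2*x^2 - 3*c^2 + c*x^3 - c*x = (3*c + x)*(x - 1)*(c*x + c)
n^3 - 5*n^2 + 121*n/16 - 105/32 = (n - 5/2)*(n - 7/4)*(n - 3/4)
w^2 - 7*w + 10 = (w - 5)*(w - 2)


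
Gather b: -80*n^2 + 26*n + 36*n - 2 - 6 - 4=-80*n^2 + 62*n - 12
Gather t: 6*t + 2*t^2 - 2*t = 2*t^2 + 4*t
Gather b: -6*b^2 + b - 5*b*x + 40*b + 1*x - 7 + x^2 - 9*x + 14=-6*b^2 + b*(41 - 5*x) + x^2 - 8*x + 7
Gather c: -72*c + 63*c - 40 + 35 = -9*c - 5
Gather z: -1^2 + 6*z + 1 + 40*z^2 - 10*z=40*z^2 - 4*z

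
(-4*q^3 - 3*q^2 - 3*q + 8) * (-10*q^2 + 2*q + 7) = 40*q^5 + 22*q^4 - 4*q^3 - 107*q^2 - 5*q + 56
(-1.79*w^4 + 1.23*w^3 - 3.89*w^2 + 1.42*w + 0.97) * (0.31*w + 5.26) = -0.5549*w^5 - 9.0341*w^4 + 5.2639*w^3 - 20.0212*w^2 + 7.7699*w + 5.1022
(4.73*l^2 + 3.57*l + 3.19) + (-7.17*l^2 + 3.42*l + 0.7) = -2.44*l^2 + 6.99*l + 3.89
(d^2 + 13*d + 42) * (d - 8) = d^3 + 5*d^2 - 62*d - 336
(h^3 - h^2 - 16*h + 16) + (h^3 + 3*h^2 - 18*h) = 2*h^3 + 2*h^2 - 34*h + 16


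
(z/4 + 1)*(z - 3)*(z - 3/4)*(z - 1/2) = z^4/4 - z^3/16 - 103*z^2/32 + 123*z/32 - 9/8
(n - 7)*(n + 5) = n^2 - 2*n - 35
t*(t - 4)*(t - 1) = t^3 - 5*t^2 + 4*t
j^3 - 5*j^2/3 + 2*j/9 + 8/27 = (j - 4/3)*(j - 2/3)*(j + 1/3)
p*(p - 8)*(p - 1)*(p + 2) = p^4 - 7*p^3 - 10*p^2 + 16*p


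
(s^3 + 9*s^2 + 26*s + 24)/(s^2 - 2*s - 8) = (s^2 + 7*s + 12)/(s - 4)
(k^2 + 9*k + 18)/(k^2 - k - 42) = (k + 3)/(k - 7)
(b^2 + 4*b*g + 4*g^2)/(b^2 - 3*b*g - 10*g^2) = (b + 2*g)/(b - 5*g)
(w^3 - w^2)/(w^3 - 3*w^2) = (w - 1)/(w - 3)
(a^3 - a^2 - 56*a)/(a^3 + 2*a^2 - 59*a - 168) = a/(a + 3)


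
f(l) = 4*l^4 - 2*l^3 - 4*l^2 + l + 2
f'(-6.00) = -3623.00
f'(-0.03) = 1.23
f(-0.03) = 1.97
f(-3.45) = 599.75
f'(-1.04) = -15.17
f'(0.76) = -1.52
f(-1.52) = 19.61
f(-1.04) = 3.56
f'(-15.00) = -55229.00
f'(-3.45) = -699.83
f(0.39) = 1.76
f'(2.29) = 143.36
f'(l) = 16*l^3 - 6*l^2 - 8*l + 1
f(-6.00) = 5468.00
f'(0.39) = -2.08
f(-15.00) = 208337.00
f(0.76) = 0.91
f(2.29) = 69.30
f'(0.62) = -2.45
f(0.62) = 1.20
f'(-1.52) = -56.89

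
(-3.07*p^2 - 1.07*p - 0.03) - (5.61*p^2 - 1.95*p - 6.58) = -8.68*p^2 + 0.88*p + 6.55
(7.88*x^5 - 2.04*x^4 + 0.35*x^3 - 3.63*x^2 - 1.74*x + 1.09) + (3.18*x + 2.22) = 7.88*x^5 - 2.04*x^4 + 0.35*x^3 - 3.63*x^2 + 1.44*x + 3.31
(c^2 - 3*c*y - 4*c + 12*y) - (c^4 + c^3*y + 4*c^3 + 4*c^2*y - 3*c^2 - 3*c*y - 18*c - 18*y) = -c^4 - c^3*y - 4*c^3 - 4*c^2*y + 4*c^2 + 14*c + 30*y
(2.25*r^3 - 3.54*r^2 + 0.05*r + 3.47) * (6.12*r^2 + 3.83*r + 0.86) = 13.77*r^5 - 13.0473*r^4 - 11.3172*r^3 + 18.3835*r^2 + 13.3331*r + 2.9842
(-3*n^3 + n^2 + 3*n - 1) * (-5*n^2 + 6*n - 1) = 15*n^5 - 23*n^4 - 6*n^3 + 22*n^2 - 9*n + 1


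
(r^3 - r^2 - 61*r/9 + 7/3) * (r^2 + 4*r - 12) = r^5 + 3*r^4 - 205*r^3/9 - 115*r^2/9 + 272*r/3 - 28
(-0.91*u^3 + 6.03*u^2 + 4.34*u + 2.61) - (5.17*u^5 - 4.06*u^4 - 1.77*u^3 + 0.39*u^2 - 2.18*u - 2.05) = -5.17*u^5 + 4.06*u^4 + 0.86*u^3 + 5.64*u^2 + 6.52*u + 4.66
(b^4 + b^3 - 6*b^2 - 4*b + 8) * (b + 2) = b^5 + 3*b^4 - 4*b^3 - 16*b^2 + 16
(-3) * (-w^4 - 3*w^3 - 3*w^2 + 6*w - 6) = 3*w^4 + 9*w^3 + 9*w^2 - 18*w + 18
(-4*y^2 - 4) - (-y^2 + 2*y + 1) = -3*y^2 - 2*y - 5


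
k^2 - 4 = (k - 2)*(k + 2)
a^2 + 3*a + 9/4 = (a + 3/2)^2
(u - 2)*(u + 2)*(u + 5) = u^3 + 5*u^2 - 4*u - 20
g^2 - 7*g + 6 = (g - 6)*(g - 1)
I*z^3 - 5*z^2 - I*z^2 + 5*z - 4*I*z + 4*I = (z + I)*(z + 4*I)*(I*z - I)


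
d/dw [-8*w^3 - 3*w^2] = 6*w*(-4*w - 1)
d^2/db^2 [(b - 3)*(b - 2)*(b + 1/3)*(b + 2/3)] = 12*b^2 - 24*b + 22/9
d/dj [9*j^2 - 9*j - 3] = 18*j - 9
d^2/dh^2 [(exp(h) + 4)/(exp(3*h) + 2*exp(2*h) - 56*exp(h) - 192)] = (4*exp(3*h) - 6*exp(2*h) + 196*exp(h) - 96)*exp(h)/(exp(6*h) - 6*exp(5*h) - 132*exp(4*h) + 568*exp(3*h) + 6336*exp(2*h) - 13824*exp(h) - 110592)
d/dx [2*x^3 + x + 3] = 6*x^2 + 1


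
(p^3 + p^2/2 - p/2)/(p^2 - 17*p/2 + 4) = p*(p + 1)/(p - 8)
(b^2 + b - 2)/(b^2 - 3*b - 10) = (b - 1)/(b - 5)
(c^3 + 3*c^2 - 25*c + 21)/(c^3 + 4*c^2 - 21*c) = (c - 1)/c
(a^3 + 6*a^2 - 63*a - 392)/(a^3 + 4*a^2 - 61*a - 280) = (a + 7)/(a + 5)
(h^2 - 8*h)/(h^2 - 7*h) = (h - 8)/(h - 7)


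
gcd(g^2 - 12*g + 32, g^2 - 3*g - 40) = g - 8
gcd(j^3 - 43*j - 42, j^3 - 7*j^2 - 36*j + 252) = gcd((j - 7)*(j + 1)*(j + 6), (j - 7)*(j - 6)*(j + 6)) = j^2 - j - 42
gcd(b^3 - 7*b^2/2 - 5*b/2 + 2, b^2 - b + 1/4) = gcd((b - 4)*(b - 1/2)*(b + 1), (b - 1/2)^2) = b - 1/2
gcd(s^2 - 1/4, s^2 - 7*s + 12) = 1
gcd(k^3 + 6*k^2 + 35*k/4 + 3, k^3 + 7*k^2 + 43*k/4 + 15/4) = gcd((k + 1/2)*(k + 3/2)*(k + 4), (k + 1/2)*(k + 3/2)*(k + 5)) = k^2 + 2*k + 3/4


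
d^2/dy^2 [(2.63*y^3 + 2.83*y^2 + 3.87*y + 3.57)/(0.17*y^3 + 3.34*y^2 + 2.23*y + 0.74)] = (-2.823054*y^6 - 5.31114000000002*y^5 + 4.01502599999998*y^4 + 81.8586760000001*y^3 + 225.30351*y^2 + 108.096384*y + 8.18615)/(0.004913*y^9 + 0.289578*y^8 + 5.882697*y^7 + 44.921026*y^6 + 79.688175*y^5 + 76.277094*y^4 + 44.438851*y^3 + 16.52679*y^2 + 3.663444*y + 0.405224)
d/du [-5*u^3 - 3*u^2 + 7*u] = -15*u^2 - 6*u + 7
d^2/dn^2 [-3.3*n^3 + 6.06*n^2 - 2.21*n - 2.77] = 12.12 - 19.8*n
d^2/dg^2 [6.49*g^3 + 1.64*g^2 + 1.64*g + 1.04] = 38.94*g + 3.28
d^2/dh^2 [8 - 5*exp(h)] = -5*exp(h)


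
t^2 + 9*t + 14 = (t + 2)*(t + 7)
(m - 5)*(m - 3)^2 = m^3 - 11*m^2 + 39*m - 45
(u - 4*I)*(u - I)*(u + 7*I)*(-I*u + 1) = -I*u^4 + 3*u^3 - 29*I*u^2 + 3*u - 28*I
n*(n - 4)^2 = n^3 - 8*n^2 + 16*n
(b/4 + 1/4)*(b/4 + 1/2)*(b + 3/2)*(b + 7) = b^4/16 + 23*b^3/32 + 19*b^2/8 + 97*b/32 + 21/16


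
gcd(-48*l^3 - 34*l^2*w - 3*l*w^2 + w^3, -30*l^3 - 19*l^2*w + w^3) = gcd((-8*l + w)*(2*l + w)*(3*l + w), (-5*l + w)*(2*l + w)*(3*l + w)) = 6*l^2 + 5*l*w + w^2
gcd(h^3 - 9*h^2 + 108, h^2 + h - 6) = h + 3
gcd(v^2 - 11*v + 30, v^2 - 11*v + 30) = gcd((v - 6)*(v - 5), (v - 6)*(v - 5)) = v^2 - 11*v + 30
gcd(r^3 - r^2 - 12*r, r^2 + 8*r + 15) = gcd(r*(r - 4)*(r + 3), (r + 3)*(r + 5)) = r + 3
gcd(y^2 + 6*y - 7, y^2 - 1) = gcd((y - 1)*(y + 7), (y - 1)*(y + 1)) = y - 1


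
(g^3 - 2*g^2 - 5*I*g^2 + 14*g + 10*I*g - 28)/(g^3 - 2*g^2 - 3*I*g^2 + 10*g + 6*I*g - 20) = (g - 7*I)/(g - 5*I)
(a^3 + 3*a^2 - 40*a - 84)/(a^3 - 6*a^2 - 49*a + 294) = (a + 2)/(a - 7)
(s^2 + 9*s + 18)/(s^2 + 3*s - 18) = (s + 3)/(s - 3)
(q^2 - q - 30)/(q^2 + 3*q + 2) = (q^2 - q - 30)/(q^2 + 3*q + 2)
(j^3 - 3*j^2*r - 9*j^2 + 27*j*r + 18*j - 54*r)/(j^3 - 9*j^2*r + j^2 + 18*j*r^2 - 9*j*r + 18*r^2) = (-j^2 + 9*j - 18)/(-j^2 + 6*j*r - j + 6*r)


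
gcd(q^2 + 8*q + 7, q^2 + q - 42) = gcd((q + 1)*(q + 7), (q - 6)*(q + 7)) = q + 7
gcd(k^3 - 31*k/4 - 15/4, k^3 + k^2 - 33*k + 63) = k - 3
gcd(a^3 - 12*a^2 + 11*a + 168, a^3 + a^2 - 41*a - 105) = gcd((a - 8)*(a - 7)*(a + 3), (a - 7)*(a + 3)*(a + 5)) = a^2 - 4*a - 21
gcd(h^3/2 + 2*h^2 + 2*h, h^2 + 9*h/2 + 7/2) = 1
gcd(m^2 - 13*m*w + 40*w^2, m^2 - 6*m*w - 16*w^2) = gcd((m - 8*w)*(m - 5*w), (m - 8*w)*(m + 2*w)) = -m + 8*w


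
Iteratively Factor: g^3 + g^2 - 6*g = (g)*(g^2 + g - 6) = g*(g - 2)*(g + 3)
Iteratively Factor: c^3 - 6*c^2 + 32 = (c + 2)*(c^2 - 8*c + 16) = (c - 4)*(c + 2)*(c - 4)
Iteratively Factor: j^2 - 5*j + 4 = (j - 1)*(j - 4)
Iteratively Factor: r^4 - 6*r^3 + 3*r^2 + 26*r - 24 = (r - 1)*(r^3 - 5*r^2 - 2*r + 24) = (r - 1)*(r + 2)*(r^2 - 7*r + 12) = (r - 4)*(r - 1)*(r + 2)*(r - 3)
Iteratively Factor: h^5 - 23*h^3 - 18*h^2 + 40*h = (h - 5)*(h^4 + 5*h^3 + 2*h^2 - 8*h) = h*(h - 5)*(h^3 + 5*h^2 + 2*h - 8) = h*(h - 5)*(h + 4)*(h^2 + h - 2) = h*(h - 5)*(h - 1)*(h + 4)*(h + 2)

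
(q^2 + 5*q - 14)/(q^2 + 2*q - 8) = (q + 7)/(q + 4)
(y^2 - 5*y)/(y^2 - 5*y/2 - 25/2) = 2*y/(2*y + 5)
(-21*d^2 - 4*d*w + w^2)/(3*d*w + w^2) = (-7*d + w)/w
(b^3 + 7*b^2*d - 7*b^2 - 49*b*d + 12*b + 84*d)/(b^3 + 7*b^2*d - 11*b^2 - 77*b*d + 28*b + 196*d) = (b - 3)/(b - 7)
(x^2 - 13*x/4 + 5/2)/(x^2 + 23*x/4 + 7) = (4*x^2 - 13*x + 10)/(4*x^2 + 23*x + 28)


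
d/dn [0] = 0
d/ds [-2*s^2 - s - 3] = -4*s - 1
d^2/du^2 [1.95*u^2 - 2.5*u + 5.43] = 3.90000000000000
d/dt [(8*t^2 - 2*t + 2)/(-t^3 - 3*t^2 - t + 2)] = 2*(4*t^4 - 2*t^3 - 4*t^2 + 22*t - 1)/(t^6 + 6*t^5 + 11*t^4 + 2*t^3 - 11*t^2 - 4*t + 4)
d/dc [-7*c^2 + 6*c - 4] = 6 - 14*c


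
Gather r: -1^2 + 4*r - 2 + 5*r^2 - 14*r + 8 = 5*r^2 - 10*r + 5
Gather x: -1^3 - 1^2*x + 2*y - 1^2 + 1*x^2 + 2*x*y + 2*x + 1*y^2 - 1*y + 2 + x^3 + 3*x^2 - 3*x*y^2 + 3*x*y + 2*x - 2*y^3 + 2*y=x^3 + 4*x^2 + x*(-3*y^2 + 5*y + 3) - 2*y^3 + y^2 + 3*y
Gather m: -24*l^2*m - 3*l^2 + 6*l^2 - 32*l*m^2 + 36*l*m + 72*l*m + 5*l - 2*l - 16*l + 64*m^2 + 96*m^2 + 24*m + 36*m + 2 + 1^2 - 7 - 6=3*l^2 - 13*l + m^2*(160 - 32*l) + m*(-24*l^2 + 108*l + 60) - 10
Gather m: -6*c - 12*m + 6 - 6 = -6*c - 12*m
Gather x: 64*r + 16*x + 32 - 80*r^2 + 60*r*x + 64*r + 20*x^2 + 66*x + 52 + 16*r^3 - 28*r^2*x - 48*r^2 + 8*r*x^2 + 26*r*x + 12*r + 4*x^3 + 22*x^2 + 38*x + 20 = 16*r^3 - 128*r^2 + 140*r + 4*x^3 + x^2*(8*r + 42) + x*(-28*r^2 + 86*r + 120) + 104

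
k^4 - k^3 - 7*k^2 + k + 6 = (k - 3)*(k - 1)*(k + 1)*(k + 2)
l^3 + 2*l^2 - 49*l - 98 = (l - 7)*(l + 2)*(l + 7)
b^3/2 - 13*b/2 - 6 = (b/2 + 1/2)*(b - 4)*(b + 3)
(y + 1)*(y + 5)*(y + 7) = y^3 + 13*y^2 + 47*y + 35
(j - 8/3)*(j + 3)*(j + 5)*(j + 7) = j^4 + 37*j^3/3 + 31*j^2 - 253*j/3 - 280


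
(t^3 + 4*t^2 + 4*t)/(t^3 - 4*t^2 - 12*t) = (t + 2)/(t - 6)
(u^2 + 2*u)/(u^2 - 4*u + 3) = u*(u + 2)/(u^2 - 4*u + 3)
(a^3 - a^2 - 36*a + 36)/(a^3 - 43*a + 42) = (a + 6)/(a + 7)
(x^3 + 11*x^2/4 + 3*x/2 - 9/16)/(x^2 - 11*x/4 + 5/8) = (4*x^2 + 12*x + 9)/(2*(2*x - 5))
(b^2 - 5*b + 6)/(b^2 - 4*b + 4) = (b - 3)/(b - 2)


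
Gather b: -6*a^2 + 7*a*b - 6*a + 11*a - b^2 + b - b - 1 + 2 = -6*a^2 + 7*a*b + 5*a - b^2 + 1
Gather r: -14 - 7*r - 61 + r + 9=-6*r - 66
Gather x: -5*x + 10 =10 - 5*x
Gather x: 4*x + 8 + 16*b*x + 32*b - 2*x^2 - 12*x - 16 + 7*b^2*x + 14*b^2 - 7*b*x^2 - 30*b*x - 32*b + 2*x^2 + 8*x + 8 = 14*b^2 - 7*b*x^2 + x*(7*b^2 - 14*b)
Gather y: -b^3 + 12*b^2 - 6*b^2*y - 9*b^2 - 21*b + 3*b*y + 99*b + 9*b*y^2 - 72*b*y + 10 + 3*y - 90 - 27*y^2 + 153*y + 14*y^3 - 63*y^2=-b^3 + 3*b^2 + 78*b + 14*y^3 + y^2*(9*b - 90) + y*(-6*b^2 - 69*b + 156) - 80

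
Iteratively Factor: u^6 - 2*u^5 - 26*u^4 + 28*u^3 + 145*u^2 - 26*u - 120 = (u - 3)*(u^5 + u^4 - 23*u^3 - 41*u^2 + 22*u + 40) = (u - 3)*(u + 1)*(u^4 - 23*u^2 - 18*u + 40) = (u - 3)*(u + 1)*(u + 4)*(u^3 - 4*u^2 - 7*u + 10) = (u - 3)*(u + 1)*(u + 2)*(u + 4)*(u^2 - 6*u + 5) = (u - 5)*(u - 3)*(u + 1)*(u + 2)*(u + 4)*(u - 1)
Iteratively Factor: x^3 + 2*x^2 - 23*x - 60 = (x + 3)*(x^2 - x - 20) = (x + 3)*(x + 4)*(x - 5)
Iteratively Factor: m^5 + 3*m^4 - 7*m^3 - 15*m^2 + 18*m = (m + 3)*(m^4 - 7*m^2 + 6*m) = (m - 2)*(m + 3)*(m^3 + 2*m^2 - 3*m) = (m - 2)*(m + 3)^2*(m^2 - m) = m*(m - 2)*(m + 3)^2*(m - 1)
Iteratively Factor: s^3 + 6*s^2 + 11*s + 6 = (s + 3)*(s^2 + 3*s + 2) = (s + 2)*(s + 3)*(s + 1)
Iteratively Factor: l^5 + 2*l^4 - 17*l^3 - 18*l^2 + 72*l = (l - 2)*(l^4 + 4*l^3 - 9*l^2 - 36*l) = (l - 2)*(l + 4)*(l^3 - 9*l) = l*(l - 2)*(l + 4)*(l^2 - 9) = l*(l - 2)*(l + 3)*(l + 4)*(l - 3)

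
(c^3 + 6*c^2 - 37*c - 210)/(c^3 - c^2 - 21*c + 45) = (c^2 + c - 42)/(c^2 - 6*c + 9)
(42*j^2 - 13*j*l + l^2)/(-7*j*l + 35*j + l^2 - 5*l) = (-6*j + l)/(l - 5)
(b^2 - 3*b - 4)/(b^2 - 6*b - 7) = (b - 4)/(b - 7)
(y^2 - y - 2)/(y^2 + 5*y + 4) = (y - 2)/(y + 4)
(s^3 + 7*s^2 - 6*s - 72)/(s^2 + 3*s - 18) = s + 4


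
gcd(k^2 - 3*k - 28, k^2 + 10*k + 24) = k + 4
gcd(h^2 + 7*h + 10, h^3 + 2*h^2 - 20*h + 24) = 1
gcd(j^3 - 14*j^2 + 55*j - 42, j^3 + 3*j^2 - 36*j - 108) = j - 6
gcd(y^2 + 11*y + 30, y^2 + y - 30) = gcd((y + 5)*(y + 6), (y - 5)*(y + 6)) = y + 6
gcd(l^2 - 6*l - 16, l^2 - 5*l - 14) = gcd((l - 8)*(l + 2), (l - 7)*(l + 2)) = l + 2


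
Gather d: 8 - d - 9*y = -d - 9*y + 8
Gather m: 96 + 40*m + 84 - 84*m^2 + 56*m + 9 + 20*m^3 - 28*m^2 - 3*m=20*m^3 - 112*m^2 + 93*m + 189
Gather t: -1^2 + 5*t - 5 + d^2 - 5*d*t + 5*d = d^2 + 5*d + t*(5 - 5*d) - 6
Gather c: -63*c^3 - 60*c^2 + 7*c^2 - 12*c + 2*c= -63*c^3 - 53*c^2 - 10*c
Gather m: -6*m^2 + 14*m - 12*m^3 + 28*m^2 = -12*m^3 + 22*m^2 + 14*m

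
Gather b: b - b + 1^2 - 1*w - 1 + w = 0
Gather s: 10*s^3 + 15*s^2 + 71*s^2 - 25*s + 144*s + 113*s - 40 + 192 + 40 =10*s^3 + 86*s^2 + 232*s + 192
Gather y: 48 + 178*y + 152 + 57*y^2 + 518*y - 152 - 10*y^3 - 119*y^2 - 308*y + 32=-10*y^3 - 62*y^2 + 388*y + 80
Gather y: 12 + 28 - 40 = 0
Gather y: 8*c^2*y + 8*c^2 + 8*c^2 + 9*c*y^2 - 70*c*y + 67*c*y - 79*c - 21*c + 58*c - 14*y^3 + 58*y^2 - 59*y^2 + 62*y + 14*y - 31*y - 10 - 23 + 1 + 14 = 16*c^2 - 42*c - 14*y^3 + y^2*(9*c - 1) + y*(8*c^2 - 3*c + 45) - 18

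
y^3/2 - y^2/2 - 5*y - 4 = (y/2 + 1/2)*(y - 4)*(y + 2)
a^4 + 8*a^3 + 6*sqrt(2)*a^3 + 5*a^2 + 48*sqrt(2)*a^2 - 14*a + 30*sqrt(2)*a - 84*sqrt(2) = (a - 1)*(a + 2)*(a + 7)*(a + 6*sqrt(2))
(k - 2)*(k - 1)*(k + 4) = k^3 + k^2 - 10*k + 8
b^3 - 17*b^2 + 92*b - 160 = (b - 8)*(b - 5)*(b - 4)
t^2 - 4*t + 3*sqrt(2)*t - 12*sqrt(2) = (t - 4)*(t + 3*sqrt(2))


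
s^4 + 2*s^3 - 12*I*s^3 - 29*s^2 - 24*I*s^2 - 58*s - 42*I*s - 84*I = (s + 2)*(s - 7*I)*(s - 6*I)*(s + I)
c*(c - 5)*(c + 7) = c^3 + 2*c^2 - 35*c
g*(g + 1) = g^2 + g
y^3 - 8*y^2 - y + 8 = (y - 8)*(y - 1)*(y + 1)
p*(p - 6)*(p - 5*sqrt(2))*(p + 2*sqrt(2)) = p^4 - 6*p^3 - 3*sqrt(2)*p^3 - 20*p^2 + 18*sqrt(2)*p^2 + 120*p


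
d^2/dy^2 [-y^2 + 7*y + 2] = -2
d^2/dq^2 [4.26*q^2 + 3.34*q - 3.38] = 8.52000000000000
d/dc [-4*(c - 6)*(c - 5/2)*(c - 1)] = -12*c^2 + 76*c - 94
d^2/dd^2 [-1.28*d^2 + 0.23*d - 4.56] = -2.56000000000000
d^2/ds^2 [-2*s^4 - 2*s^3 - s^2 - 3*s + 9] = -24*s^2 - 12*s - 2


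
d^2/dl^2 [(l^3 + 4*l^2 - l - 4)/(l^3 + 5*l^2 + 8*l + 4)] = 2*(-l - 20)/(l^4 + 8*l^3 + 24*l^2 + 32*l + 16)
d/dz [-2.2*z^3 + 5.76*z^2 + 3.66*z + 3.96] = -6.6*z^2 + 11.52*z + 3.66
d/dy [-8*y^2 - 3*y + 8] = -16*y - 3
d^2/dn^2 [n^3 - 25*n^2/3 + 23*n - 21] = 6*n - 50/3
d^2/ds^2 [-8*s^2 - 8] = -16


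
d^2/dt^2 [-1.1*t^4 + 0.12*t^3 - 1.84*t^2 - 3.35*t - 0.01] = -13.2*t^2 + 0.72*t - 3.68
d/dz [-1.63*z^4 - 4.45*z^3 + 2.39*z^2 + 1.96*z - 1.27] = -6.52*z^3 - 13.35*z^2 + 4.78*z + 1.96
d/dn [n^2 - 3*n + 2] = 2*n - 3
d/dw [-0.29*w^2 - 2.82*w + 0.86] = -0.58*w - 2.82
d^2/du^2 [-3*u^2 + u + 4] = -6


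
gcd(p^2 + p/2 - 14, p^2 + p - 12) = p + 4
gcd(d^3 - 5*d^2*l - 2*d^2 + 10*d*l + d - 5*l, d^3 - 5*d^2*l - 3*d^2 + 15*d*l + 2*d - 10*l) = d^2 - 5*d*l - d + 5*l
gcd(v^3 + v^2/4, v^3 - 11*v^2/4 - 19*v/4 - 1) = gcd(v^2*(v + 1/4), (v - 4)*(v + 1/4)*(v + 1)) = v + 1/4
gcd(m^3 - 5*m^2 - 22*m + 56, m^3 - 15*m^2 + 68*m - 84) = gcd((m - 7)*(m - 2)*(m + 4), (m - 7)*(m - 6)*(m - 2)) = m^2 - 9*m + 14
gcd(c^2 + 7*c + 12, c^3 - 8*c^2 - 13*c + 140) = c + 4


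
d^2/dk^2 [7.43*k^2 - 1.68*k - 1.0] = 14.8600000000000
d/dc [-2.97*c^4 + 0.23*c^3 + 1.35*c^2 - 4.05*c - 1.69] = -11.88*c^3 + 0.69*c^2 + 2.7*c - 4.05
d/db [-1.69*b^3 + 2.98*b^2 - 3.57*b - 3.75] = -5.07*b^2 + 5.96*b - 3.57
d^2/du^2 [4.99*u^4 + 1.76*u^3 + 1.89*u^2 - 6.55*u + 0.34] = 59.88*u^2 + 10.56*u + 3.78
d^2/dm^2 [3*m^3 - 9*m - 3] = 18*m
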